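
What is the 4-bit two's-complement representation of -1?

|-1| = 1 = 0001 in 4 bits.
Invert the bits: 1110. Add 1: 1111.
Check: 1111 reads as 15 − 16 = -1.

1111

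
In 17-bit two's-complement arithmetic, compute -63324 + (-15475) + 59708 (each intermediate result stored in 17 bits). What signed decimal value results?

-19091

-63324 + (-15475) = -78799 → wraps to 52273 (01100110000110001)
52273 + 59708 = 111981 → wraps to -19091 (11011010101101101)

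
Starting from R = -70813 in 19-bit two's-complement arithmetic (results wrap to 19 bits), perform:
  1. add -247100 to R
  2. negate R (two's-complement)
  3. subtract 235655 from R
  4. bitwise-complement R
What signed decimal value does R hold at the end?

-82259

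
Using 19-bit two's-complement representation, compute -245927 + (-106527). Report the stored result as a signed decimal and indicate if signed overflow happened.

171834; overflow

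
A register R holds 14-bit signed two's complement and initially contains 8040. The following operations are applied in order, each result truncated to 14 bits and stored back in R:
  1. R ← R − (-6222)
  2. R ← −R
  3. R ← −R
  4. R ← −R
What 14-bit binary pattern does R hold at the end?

00100001001010

Start: R = 8040 = 01111101101000.
R = 8040 − (-6222) = 14262; wraps to -2122 = 11011110110110
R = −(-2122) = 2122 = 00100001001010
R = −(2122) = -2122 = 11011110110110
R = −(-2122) = 2122 = 00100001001010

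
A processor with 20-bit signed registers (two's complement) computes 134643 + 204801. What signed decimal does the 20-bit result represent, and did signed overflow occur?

339444; no overflow

134643 → 00100000110111110011
204801 → 00110010000000000001
  00100000110111110011
+ 00110010000000000001
= 01010010110111110100
Result 01010010110111110100: MSB = 0 → value 339444.
Both addends are non-negative and so is the stored result: no signed overflow.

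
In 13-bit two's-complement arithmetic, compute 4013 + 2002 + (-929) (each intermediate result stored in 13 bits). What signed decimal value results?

-3106

4013 + 2002 = 6015 → wraps to -2177 (1011101111111)
-2177 + (-929) = -3106 (1001111011110)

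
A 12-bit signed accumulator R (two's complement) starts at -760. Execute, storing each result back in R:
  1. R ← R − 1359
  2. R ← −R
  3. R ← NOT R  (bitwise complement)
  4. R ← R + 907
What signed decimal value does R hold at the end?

Start: R = -760 = 110100001000.
R = -760 − 1359 = -2119; wraps to 1977 = 011110111001
R = −(1977) = -1977 = 100001000111
R = NOT 100001000111 = 011110111000 = 1976
R = 1976 + 907 = 2883; wraps to -1213 = 101101000011

-1213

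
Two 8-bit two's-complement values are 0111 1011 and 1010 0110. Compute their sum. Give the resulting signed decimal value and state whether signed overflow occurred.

0111 1011 → 01111011 = 123 (signed)
1010 0110 → 10100110 = -90 (signed)
  01111011
+ 10100110
= 00100001  (discard carry-out 1)
Result 00100001: MSB = 0 → value 33.
Addends have opposite signs, so signed overflow cannot occur.

33; no overflow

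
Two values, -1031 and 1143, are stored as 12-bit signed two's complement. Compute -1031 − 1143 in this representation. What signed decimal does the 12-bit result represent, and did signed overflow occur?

-1031 → 101111111001
1143 → 010001110111
Subtract via negate-and-add: invert 010001110111 + 1 = 101110001001 (i.e. -1143).
  101111111001
+ 101110001001
= 011110000010  (discard carry-out 1)
Result 011110000010: MSB = 0 → value 1922.
Both addends (after negating the subtrahend) are negative but the stored result is non-negative: signed overflow. The true value -1031 − 1143 = -2174 lies outside [-2048, 2047].

1922; overflow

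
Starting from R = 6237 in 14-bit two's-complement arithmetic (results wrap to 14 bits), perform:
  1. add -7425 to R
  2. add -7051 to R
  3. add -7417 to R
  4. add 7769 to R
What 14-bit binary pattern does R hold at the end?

10000100110001

Start: R = 6237 = 01100001011101.
R = 6237 + (-7425) = -1188 = 11101101011100
R = -1188 + (-7051) = -8239; wraps to 8145 = 01111111010001
R = 8145 + (-7417) = 728 = 00001011011000
R = 728 + 7769 = 8497; wraps to -7887 = 10000100110001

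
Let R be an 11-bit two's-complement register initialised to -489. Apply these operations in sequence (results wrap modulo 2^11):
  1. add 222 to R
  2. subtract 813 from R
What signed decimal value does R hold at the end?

968

Start: R = -489 = 11000010111.
R = -489 + 222 = -267 = 11011110101
R = -267 − 813 = -1080; wraps to 968 = 01111001000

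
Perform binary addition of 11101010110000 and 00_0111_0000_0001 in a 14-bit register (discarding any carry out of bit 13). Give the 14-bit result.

00000110110001

  11101010110000
+ 00011100000001
= 00000110110001  (discard carry-out 1)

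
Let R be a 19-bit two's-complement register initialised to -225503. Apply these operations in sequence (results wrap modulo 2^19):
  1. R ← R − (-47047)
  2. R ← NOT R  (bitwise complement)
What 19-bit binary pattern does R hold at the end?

0101011100100010111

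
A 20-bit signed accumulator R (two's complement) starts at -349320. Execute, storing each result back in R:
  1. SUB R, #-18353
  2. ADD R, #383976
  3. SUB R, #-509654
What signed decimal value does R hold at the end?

-485913

Start: R = -349320 = 10101010101101111000.
R = -349320 − (-18353) = -330967 = 10101111001100101001
R = -330967 + 383976 = 53009 = 00001100111100010001
R = 53009 − (-509654) = 562663; wraps to -485913 = 10001001010111100111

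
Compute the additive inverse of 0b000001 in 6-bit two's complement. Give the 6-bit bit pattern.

Invert: 111110. Add 1: 111111.

111111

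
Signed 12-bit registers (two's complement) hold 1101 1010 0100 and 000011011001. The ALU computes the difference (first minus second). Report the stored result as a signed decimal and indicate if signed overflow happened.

-821; no overflow

1101 1010 0100 → 110110100100 = -604 (signed)
000011011001 = 217 (signed)
Subtract via negate-and-add: invert 000011011001 + 1 = 111100100111 (i.e. -217).
  110110100100
+ 111100100111
= 110011001011  (discard carry-out 1)
Result 110011001011: MSB = 1 → 3275 − 4096 = -821.
Both addends (after negating the subtrahend) are negative and so is the stored result: no signed overflow.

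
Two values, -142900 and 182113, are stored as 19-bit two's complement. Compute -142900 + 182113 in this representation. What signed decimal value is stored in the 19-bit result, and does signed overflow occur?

-142900 → 1011101000111001100
182113 → 0101100011101100001
  1011101000111001100
+ 0101100011101100001
= 0001001100100101101  (discard carry-out 1)
Result 0001001100100101101: MSB = 0 → value 39213.
Addends have opposite signs, so signed overflow cannot occur.

39213; no overflow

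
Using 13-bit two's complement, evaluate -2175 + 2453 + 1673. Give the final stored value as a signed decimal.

1951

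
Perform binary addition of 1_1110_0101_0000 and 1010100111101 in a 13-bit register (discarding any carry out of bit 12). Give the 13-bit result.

  1111001010000
+ 1010100111101
= 1001110001101  (discard carry-out 1)

1001110001101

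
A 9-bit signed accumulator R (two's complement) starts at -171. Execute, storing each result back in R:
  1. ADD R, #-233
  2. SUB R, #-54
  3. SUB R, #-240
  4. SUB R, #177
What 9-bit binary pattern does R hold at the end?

011100001

Start: R = -171 = 101010101.
R = -171 + (-233) = -404; wraps to 108 = 001101100
R = 108 − (-54) = 162 = 010100010
R = 162 − (-240) = 402; wraps to -110 = 110010010
R = -110 − 177 = -287; wraps to 225 = 011100001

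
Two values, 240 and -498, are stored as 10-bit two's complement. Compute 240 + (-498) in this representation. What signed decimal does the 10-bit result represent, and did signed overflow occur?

240 → 0011110000
-498 → 1000001110
  0011110000
+ 1000001110
= 1011111110
Result 1011111110: MSB = 1 → 766 − 1024 = -258.
Addends have opposite signs, so signed overflow cannot occur.

-258; no overflow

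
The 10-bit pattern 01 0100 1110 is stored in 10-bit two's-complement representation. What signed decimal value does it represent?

334

MSB is 0, so the value is non-negative: 0101001110 = 334.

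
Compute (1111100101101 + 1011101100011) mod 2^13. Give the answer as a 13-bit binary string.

1011010010000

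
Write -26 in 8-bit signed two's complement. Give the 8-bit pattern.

11100110

|-26| = 26 = 00011010 in 8 bits.
Invert the bits: 11100101. Add 1: 11100110.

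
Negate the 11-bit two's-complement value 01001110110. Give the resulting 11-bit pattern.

10110001010

Invert: 10110001001. Add 1: 10110001010.
Check: 01001110110 = 630, 10110001010 = -630.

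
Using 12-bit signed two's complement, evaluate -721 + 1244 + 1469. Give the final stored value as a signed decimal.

-721 + 1244 = 523 (001000001011)
523 + 1469 = 1992 (011111001000)

1992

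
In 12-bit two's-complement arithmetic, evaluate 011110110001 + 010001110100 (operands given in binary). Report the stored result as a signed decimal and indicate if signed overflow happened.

011110110001 = 1969 (signed)
010001110100 = 1140 (signed)
  011110110001
+ 010001110100
= 110000100101
Result 110000100101: MSB = 1 → 3109 − 4096 = -987.
Both addends are non-negative but the stored result is negative: signed overflow. The true value 1969 + 1140 = 3109 lies outside [-2048, 2047].

-987; overflow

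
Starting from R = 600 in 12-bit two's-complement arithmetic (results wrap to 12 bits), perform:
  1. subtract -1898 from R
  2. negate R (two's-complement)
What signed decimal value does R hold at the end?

Start: R = 600 = 001001011000.
R = 600 − (-1898) = 2498; wraps to -1598 = 100111000010
R = −(-1598) = 1598 = 011000111110

1598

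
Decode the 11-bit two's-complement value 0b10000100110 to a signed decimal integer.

-986

MSB is 1, so the value is negative.
Unsigned reading: 1062. Subtract 2^11 = 2048: 1062 − 2048 = -986.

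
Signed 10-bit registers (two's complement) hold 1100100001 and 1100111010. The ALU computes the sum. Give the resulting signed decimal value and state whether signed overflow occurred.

-421; no overflow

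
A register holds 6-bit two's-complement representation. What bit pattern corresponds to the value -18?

|-18| = 18 = 010010 in 6 bits.
Invert the bits: 101101. Add 1: 101110.

101110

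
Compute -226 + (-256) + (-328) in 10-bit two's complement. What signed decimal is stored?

214

-226 + (-256) = -482 (1000011110)
-482 + (-328) = -810 → wraps to 214 (0011010110)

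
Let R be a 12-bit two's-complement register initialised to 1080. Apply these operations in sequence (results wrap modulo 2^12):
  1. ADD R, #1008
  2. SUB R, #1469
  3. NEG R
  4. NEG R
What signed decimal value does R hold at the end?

Start: R = 1080 = 010000111000.
R = 1080 + 1008 = 2088; wraps to -2008 = 100000101000
R = -2008 − 1469 = -3477; wraps to 619 = 001001101011
R = −(619) = -619 = 110110010101
R = −(-619) = 619 = 001001101011

619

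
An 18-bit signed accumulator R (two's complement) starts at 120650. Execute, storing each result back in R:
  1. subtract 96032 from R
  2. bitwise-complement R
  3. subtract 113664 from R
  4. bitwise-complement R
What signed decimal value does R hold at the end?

-123862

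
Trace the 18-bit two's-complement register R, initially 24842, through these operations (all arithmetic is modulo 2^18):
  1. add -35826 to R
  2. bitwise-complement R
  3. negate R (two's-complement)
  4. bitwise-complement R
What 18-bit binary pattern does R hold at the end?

000010101011100110

Start: R = 24842 = 000110000100001010.
R = 24842 + (-35826) = -10984 = 111101010100011000
R = NOT 111101010100011000 = 000010101011100111 = 10983
R = −(10983) = -10983 = 111101010100011001
R = NOT 111101010100011001 = 000010101011100110 = 10982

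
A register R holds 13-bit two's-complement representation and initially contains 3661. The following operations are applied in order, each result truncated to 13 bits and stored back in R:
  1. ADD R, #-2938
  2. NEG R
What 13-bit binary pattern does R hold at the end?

Start: R = 3661 = 0111001001101.
R = 3661 + (-2938) = 723 = 0001011010011
R = −(723) = -723 = 1110100101101

1110100101101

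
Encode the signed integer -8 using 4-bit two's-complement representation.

1000

|-8| = 8 = 1000 in 4 bits.
Invert the bits: 0111. Add 1: 1000.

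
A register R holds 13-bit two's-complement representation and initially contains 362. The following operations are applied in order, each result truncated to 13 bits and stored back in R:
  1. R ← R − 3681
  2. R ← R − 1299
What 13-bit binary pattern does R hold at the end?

Start: R = 362 = 0000101101010.
R = 362 − 3681 = -3319 = 1001100001001
R = -3319 − 1299 = -4618; wraps to 3574 = 0110111110110

0110111110110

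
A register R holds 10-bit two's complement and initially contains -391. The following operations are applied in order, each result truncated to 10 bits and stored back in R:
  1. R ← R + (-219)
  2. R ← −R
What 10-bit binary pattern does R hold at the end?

1001100010

Start: R = -391 = 1001111001.
R = -391 + (-219) = -610; wraps to 414 = 0110011110
R = −(414) = -414 = 1001100010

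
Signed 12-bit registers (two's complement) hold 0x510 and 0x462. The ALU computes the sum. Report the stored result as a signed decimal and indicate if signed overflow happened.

-1678; overflow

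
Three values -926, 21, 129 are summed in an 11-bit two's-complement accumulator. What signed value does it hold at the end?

-776

-926 + 21 = -905 (10001110111)
-905 + 129 = -776 (10011111000)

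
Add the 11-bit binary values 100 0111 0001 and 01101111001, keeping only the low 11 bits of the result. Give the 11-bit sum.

  10001110001
+ 01101111001
= 11111101010

11111101010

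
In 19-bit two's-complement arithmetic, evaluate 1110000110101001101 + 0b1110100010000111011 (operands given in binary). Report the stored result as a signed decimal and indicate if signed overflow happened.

1110000110101001101 = -62131 (signed)
0b1110100010000111011 → 1110100010000111011 = -48069 (signed)
  1110000110101001101
+ 1110100010000111011
= 1100101000110001000  (discard carry-out 1)
Result 1100101000110001000: MSB = 1 → 414088 − 524288 = -110200.
Both addends are negative and so is the stored result: no signed overflow.

-110200; no overflow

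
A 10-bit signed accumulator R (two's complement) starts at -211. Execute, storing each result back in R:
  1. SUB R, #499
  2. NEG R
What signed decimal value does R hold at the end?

-314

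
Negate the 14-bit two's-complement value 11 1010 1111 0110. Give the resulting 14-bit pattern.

Invert: 00010100001001. Add 1: 00010100001010.
Check: 11101011110110 = -1290, 00010100001010 = 1290.

00010100001010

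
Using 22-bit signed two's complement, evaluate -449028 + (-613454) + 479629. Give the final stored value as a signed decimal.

-582853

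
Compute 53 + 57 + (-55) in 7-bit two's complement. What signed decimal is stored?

55

53 + 57 = 110 → wraps to -18 (1101110)
-18 + (-55) = -73 → wraps to 55 (0110111)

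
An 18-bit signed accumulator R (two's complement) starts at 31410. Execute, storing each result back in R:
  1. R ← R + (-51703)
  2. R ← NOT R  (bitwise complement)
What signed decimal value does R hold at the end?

20292

Start: R = 31410 = 000111101010110010.
R = 31410 + (-51703) = -20293 = 111011000010111011
R = NOT 111011000010111011 = 000100111101000100 = 20292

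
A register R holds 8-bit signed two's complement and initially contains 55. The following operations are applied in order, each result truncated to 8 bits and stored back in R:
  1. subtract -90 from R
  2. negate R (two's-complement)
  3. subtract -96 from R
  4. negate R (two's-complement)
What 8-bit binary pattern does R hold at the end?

00110001

Start: R = 55 = 00110111.
R = 55 − (-90) = 145; wraps to -111 = 10010001
R = −(-111) = 111 = 01101111
R = 111 − (-96) = 207; wraps to -49 = 11001111
R = −(-49) = 49 = 00110001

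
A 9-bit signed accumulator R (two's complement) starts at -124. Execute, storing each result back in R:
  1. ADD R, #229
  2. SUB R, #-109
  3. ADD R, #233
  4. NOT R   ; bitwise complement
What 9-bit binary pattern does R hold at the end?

001000000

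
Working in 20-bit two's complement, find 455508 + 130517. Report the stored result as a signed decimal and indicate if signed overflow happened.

-462551; overflow

455508 → 01101111001101010100
130517 → 00011111110111010101
  01101111001101010100
+ 00011111110111010101
= 10001111000100101001
Result 10001111000100101001: MSB = 1 → 586025 − 1048576 = -462551.
Both addends are non-negative but the stored result is negative: signed overflow. The true value 455508 + 130517 = 586025 lies outside [-524288, 524287].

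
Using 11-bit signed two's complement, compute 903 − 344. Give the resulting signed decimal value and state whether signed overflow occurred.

559; no overflow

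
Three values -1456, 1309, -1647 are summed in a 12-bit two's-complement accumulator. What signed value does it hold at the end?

-1456 + 1309 = -147 (111101101101)
-147 + (-1647) = -1794 (100011111110)

-1794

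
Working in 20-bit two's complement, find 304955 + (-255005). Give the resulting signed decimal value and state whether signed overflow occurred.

49950; no overflow

304955 → 01001010011100111011
-255005 → 11000001101111100011
  01001010011100111011
+ 11000001101111100011
= 00001100001100011110  (discard carry-out 1)
Result 00001100001100011110: MSB = 0 → value 49950.
Addends have opposite signs, so signed overflow cannot occur.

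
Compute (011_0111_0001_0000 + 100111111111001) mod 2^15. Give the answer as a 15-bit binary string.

  011011100010000
+ 100111111111001
= 000011100001001  (discard carry-out 1)

000011100001001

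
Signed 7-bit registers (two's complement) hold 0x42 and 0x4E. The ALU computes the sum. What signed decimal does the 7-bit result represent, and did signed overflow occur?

16; overflow

0x42 = 1000010 = -62 (signed)
0x4E = 1001110 = -50 (signed)
  1000010
+ 1001110
= 0010000  (discard carry-out 1)
Result 0010000: MSB = 0 → value 16.
Both addends are negative but the stored result is non-negative: signed overflow. The true value -62 + (-50) = -112 lies outside [-64, 63].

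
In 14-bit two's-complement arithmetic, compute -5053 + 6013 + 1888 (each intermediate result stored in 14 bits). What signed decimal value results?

-5053 + 6013 = 960 (00001111000000)
960 + 1888 = 2848 (00101100100000)

2848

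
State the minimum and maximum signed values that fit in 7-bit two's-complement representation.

min = -64, max = 63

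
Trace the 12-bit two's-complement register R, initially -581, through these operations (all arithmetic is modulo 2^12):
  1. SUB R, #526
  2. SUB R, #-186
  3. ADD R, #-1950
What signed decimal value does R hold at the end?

1225

Start: R = -581 = 110110111011.
R = -581 − 526 = -1107 = 101110101101
R = -1107 − (-186) = -921 = 110001100111
R = -921 + (-1950) = -2871; wraps to 1225 = 010011001001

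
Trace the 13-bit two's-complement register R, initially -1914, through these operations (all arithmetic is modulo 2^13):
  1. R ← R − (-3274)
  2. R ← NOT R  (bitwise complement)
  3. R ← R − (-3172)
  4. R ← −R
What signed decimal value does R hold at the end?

Start: R = -1914 = 1100010000110.
R = -1914 − (-3274) = 1360 = 0010101010000
R = NOT 0010101010000 = 1101010101111 = -1361
R = -1361 − (-3172) = 1811 = 0011100010011
R = −(1811) = -1811 = 1100011101101

-1811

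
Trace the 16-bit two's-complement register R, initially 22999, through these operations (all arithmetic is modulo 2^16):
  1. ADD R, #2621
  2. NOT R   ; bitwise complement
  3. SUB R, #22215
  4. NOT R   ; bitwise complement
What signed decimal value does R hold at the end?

Start: R = 22999 = 0101100111010111.
R = 22999 + 2621 = 25620 = 0110010000010100
R = NOT 0110010000010100 = 1001101111101011 = -25621
R = -25621 − 22215 = -47836; wraps to 17700 = 0100010100100100
R = NOT 0100010100100100 = 1011101011011011 = -17701

-17701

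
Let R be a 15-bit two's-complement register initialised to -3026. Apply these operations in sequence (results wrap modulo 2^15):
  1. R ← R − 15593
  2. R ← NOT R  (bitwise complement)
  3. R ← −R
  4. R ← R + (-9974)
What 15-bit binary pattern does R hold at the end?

001000001010000

Start: R = -3026 = 111010000101110.
R = -3026 − 15593 = -18619; wraps to 14149 = 011011101000101
R = NOT 011011101000101 = 100100010111010 = -14150
R = −(-14150) = 14150 = 011011101000110
R = 14150 + (-9974) = 4176 = 001000001010000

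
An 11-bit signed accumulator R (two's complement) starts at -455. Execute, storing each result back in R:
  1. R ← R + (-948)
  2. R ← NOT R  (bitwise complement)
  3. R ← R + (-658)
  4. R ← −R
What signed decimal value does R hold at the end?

-744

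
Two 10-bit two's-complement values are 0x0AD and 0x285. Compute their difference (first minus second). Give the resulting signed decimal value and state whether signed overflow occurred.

-472; overflow

0x0AD = 0010101101 = 173 (signed)
0x285 = 1010000101 = -379 (signed)
Subtract via negate-and-add: invert 1010000101 + 1 = 0101111011 (i.e. 379).
  0010101101
+ 0101111011
= 1000101000
Result 1000101000: MSB = 1 → 552 − 1024 = -472.
Both addends (after negating the subtrahend) are non-negative but the stored result is negative: signed overflow. The true value 173 − (-379) = 552 lies outside [-512, 511].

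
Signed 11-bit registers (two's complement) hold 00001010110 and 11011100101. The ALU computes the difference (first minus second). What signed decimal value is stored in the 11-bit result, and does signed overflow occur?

369; no overflow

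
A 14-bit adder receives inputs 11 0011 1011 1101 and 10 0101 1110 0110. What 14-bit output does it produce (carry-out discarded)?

01100110100011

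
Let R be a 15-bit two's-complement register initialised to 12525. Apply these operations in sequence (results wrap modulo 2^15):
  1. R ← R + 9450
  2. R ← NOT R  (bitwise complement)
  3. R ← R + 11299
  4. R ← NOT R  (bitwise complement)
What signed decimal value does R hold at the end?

10676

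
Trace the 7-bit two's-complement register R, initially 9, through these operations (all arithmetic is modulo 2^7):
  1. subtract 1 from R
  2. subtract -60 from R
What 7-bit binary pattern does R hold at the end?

1000100

Start: R = 9 = 0001001.
R = 9 − 1 = 8 = 0001000
R = 8 − (-60) = 68; wraps to -60 = 1000100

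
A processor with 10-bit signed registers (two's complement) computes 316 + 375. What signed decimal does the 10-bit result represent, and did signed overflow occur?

-333; overflow

316 → 0100111100
375 → 0101110111
  0100111100
+ 0101110111
= 1010110011
Result 1010110011: MSB = 1 → 691 − 1024 = -333.
Both addends are non-negative but the stored result is negative: signed overflow. The true value 316 + 375 = 691 lies outside [-512, 511].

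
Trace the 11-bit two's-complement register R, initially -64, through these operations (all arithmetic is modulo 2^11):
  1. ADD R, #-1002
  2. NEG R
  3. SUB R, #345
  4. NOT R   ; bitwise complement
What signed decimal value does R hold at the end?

-722

Start: R = -64 = 11111000000.
R = -64 + (-1002) = -1066; wraps to 982 = 01111010110
R = −(982) = -982 = 10000101010
R = -982 − 345 = -1327; wraps to 721 = 01011010001
R = NOT 01011010001 = 10100101110 = -722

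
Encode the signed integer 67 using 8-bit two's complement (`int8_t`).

01000011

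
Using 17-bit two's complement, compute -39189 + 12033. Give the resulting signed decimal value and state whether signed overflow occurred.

-27156; no overflow

-39189 → 10110011011101011
12033 → 00010111100000001
  10110011011101011
+ 00010111100000001
= 11001010111101100
Result 11001010111101100: MSB = 1 → 103916 − 131072 = -27156.
Addends have opposite signs, so signed overflow cannot occur.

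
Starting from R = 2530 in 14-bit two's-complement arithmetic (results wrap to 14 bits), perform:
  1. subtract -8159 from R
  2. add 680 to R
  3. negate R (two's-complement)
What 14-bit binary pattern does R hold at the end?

Start: R = 2530 = 00100111100010.
R = 2530 − (-8159) = 10689; wraps to -5695 = 10100111000001
R = -5695 + 680 = -5015 = 10110001101001
R = −(-5015) = 5015 = 01001110010111

01001110010111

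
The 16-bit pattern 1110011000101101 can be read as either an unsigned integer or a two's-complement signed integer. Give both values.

Unsigned: 1110011000101101 = 58925.
Signed: MSB=1 → 58925 − 65536 = -6611.

unsigned = 58925, signed = -6611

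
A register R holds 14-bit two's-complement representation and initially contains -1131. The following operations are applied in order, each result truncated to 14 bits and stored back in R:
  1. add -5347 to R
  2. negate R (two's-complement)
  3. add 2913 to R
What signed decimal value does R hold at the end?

-6993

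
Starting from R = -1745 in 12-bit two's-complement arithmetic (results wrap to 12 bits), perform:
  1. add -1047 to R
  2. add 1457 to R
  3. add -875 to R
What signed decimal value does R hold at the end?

Start: R = -1745 = 100100101111.
R = -1745 + (-1047) = -2792; wraps to 1304 = 010100011000
R = 1304 + 1457 = 2761; wraps to -1335 = 101011001001
R = -1335 + (-875) = -2210; wraps to 1886 = 011101011110

1886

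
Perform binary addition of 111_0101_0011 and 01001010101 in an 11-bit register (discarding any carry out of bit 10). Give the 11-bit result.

00110101000

  11101010011
+ 01001010101
= 00110101000  (discard carry-out 1)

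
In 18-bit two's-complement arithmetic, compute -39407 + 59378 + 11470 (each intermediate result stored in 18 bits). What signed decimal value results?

-39407 + 59378 = 19971 (000100111000000011)
19971 + 11470 = 31441 (000111101011010001)

31441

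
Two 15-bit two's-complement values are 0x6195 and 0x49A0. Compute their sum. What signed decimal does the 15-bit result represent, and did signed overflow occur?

11061; overflow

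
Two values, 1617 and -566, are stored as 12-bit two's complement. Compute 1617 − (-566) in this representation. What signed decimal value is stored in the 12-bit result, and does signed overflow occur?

1617 → 011001010001
-566 → 110111001010
Subtract via negate-and-add: invert 110111001010 + 1 = 001000110110 (i.e. 566).
  011001010001
+ 001000110110
= 100010000111
Result 100010000111: MSB = 1 → 2183 − 4096 = -1913.
Both addends (after negating the subtrahend) are non-negative but the stored result is negative: signed overflow. The true value 1617 − (-566) = 2183 lies outside [-2048, 2047].

-1913; overflow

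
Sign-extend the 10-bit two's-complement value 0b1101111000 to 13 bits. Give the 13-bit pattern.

MSB of 1101111000 is 1; replicate it into the new high bits.
111|1101111000 → 1111101111000 (still -136).

1111101111000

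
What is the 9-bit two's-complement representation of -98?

110011110

|-98| = 98 = 001100010 in 9 bits.
Invert the bits: 110011101. Add 1: 110011110.
Check: 110011110 reads as 414 − 512 = -98.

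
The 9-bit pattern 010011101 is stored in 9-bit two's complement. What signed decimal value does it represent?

157

MSB is 0, so the value is non-negative: 010011101 = 157.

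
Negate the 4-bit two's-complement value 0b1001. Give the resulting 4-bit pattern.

Invert: 0110. Add 1: 0111.

0111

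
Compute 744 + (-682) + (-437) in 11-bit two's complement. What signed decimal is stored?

744 + (-682) = 62 (00000111110)
62 + (-437) = -375 (11010001001)

-375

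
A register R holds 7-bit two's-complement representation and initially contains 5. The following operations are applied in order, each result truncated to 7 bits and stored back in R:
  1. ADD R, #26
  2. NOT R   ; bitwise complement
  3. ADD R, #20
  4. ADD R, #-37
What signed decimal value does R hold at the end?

Start: R = 5 = 0000101.
R = 5 + 26 = 31 = 0011111
R = NOT 0011111 = 1100000 = -32
R = -32 + 20 = -12 = 1110100
R = -12 + (-37) = -49 = 1001111

-49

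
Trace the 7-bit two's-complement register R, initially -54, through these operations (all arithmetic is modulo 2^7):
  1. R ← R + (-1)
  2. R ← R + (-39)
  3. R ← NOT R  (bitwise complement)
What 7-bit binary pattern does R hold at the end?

Start: R = -54 = 1001010.
R = -54 + (-1) = -55 = 1001001
R = -55 + (-39) = -94; wraps to 34 = 0100010
R = NOT 0100010 = 1011101 = -35

1011101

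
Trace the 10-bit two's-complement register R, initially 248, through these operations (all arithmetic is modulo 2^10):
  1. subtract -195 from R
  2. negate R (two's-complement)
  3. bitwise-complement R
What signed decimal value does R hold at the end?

Start: R = 248 = 0011111000.
R = 248 − (-195) = 443 = 0110111011
R = −(443) = -443 = 1001000101
R = NOT 1001000101 = 0110111010 = 442

442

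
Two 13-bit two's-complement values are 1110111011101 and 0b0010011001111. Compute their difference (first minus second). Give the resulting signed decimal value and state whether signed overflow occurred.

1110111011101 = -547 (signed)
0b0010011001111 → 0010011001111 = 1231 (signed)
Subtract via negate-and-add: invert 0010011001111 + 1 = 1101100110001 (i.e. -1231).
  1110111011101
+ 1101100110001
= 1100100001110  (discard carry-out 1)
Result 1100100001110: MSB = 1 → 6414 − 8192 = -1778.
Both addends (after negating the subtrahend) are negative and so is the stored result: no signed overflow.

-1778; no overflow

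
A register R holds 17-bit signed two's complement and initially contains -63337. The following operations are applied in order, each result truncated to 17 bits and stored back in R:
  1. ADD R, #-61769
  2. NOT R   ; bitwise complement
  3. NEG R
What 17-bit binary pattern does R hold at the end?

00001011101001111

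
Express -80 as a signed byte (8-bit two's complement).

|-80| = 80 = 01010000 in 8 bits.
Invert the bits: 10101111. Add 1: 10110000.

10110000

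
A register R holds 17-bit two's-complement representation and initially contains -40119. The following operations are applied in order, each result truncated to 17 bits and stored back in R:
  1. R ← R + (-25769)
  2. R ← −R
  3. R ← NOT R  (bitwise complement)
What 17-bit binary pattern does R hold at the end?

01111111010011111

Start: R = -40119 = 10110001101001001.
R = -40119 + (-25769) = -65888; wraps to 65184 = 01111111010100000
R = −(65184) = -65184 = 10000000101100000
R = NOT 10000000101100000 = 01111111010011111 = 65183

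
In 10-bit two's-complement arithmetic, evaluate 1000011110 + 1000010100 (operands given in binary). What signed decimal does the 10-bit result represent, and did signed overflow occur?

50; overflow

1000011110 = -482 (signed)
1000010100 = -492 (signed)
  1000011110
+ 1000010100
= 0000110010  (discard carry-out 1)
Result 0000110010: MSB = 0 → value 50.
Both addends are negative but the stored result is non-negative: signed overflow. The true value -482 + (-492) = -974 lies outside [-512, 511].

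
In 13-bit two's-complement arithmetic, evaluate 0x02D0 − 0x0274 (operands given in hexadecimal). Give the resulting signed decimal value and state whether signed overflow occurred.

92; no overflow

0x02D0 = 0001011010000 = 720 (signed)
0x0274 = 0001001110100 = 628 (signed)
Subtract via negate-and-add: invert 0001001110100 + 1 = 1110110001100 (i.e. -628).
  0001011010000
+ 1110110001100
= 0000001011100  (discard carry-out 1)
Result 0000001011100: MSB = 0 → value 92.
Addends (after negating the subtrahend) have opposite signs, so signed overflow cannot occur.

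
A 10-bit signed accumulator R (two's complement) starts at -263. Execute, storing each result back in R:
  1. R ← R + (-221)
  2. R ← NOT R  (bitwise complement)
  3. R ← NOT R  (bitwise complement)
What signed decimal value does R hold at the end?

-484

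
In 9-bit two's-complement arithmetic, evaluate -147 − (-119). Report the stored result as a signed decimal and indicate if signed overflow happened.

-28; no overflow

-147 → 101101101
-119 → 110001001
Subtract via negate-and-add: invert 110001001 + 1 = 001110111 (i.e. 119).
  101101101
+ 001110111
= 111100100
Result 111100100: MSB = 1 → 484 − 512 = -28.
Addends (after negating the subtrahend) have opposite signs, so signed overflow cannot occur.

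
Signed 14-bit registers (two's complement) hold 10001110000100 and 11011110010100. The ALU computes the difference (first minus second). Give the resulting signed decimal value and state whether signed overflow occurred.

10001110000100 = -7292 (signed)
11011110010100 = -2156 (signed)
Subtract via negate-and-add: invert 11011110010100 + 1 = 00100001101100 (i.e. 2156).
  10001110000100
+ 00100001101100
= 10101111110000
Result 10101111110000: MSB = 1 → 11248 − 16384 = -5136.
Addends (after negating the subtrahend) have opposite signs, so signed overflow cannot occur.

-5136; no overflow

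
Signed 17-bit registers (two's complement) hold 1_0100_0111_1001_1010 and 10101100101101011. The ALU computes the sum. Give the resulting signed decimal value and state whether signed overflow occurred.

41221; overflow

1_0100_0111_1001_1010 → 10100011110011010 = -47206 (signed)
10101100101101011 = -42645 (signed)
  10100011110011010
+ 10101100101101011
= 01010000100000101  (discard carry-out 1)
Result 01010000100000101: MSB = 0 → value 41221.
Both addends are negative but the stored result is non-negative: signed overflow. The true value -47206 + (-42645) = -89851 lies outside [-65536, 65535].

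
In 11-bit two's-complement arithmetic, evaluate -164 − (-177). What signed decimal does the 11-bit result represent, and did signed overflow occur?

13; no overflow

-164 → 11101011100
-177 → 11101001111
Subtract via negate-and-add: invert 11101001111 + 1 = 00010110001 (i.e. 177).
  11101011100
+ 00010110001
= 00000001101  (discard carry-out 1)
Result 00000001101: MSB = 0 → value 13.
Addends (after negating the subtrahend) have opposite signs, so signed overflow cannot occur.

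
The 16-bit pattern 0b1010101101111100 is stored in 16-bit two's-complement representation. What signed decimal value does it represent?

-21636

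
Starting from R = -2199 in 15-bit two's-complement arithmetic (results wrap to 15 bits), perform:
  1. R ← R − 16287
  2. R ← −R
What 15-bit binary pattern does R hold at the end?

100100000110110

Start: R = -2199 = 111011101101001.
R = -2199 − 16287 = -18486; wraps to 14282 = 011011111001010
R = −(14282) = -14282 = 100100000110110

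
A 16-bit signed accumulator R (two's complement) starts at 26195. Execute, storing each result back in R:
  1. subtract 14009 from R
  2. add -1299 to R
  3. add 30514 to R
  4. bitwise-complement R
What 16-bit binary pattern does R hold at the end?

0101111001000110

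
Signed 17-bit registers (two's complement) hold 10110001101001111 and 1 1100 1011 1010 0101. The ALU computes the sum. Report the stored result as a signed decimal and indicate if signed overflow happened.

10110001101001111 = -40113 (signed)
1 1100 1011 1010 0101 → 11100101110100101 = -13403 (signed)
  10110001101001111
+ 11100101110100101
= 10010111011110100  (discard carry-out 1)
Result 10010111011110100: MSB = 1 → 77556 − 131072 = -53516.
Both addends are negative and so is the stored result: no signed overflow.

-53516; no overflow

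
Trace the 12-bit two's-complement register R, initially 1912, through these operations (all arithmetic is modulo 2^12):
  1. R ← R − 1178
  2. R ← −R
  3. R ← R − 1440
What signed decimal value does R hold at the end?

1922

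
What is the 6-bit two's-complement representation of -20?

101100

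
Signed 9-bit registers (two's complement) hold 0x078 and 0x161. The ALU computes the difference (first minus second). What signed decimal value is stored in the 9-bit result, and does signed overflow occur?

-233; overflow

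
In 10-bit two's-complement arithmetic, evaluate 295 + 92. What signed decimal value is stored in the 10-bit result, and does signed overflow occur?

387; no overflow

295 → 0100100111
92 → 0001011100
  0100100111
+ 0001011100
= 0110000011
Result 0110000011: MSB = 0 → value 387.
Both addends are non-negative and so is the stored result: no signed overflow.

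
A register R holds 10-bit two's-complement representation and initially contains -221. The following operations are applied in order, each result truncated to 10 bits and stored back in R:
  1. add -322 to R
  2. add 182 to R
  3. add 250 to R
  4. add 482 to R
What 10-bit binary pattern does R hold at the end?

0101110011

Start: R = -221 = 1100100011.
R = -221 + (-322) = -543; wraps to 481 = 0111100001
R = 481 + 182 = 663; wraps to -361 = 1010010111
R = -361 + 250 = -111 = 1110010001
R = -111 + 482 = 371 = 0101110011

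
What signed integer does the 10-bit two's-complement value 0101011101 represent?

349

MSB is 0, so the value is non-negative: 0101011101 = 349.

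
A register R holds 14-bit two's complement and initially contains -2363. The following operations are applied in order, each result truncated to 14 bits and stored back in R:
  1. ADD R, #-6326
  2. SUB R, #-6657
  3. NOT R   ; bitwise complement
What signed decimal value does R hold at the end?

Start: R = -2363 = 11011011000101.
R = -2363 + (-6326) = -8689; wraps to 7695 = 01111000001111
R = 7695 − (-6657) = 14352; wraps to -2032 = 11100000010000
R = NOT 11100000010000 = 00011111101111 = 2031

2031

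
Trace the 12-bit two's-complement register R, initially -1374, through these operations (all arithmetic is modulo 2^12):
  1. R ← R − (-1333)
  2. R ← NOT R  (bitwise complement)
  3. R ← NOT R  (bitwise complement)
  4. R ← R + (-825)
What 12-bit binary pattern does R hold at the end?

110010011110

Start: R = -1374 = 101010100010.
R = -1374 − (-1333) = -41 = 111111010111
R = NOT 111111010111 = 000000101000 = 40
R = NOT 000000101000 = 111111010111 = -41
R = -41 + (-825) = -866 = 110010011110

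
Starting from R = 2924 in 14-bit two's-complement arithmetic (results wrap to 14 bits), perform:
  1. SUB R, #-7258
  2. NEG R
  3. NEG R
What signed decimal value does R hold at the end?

-6202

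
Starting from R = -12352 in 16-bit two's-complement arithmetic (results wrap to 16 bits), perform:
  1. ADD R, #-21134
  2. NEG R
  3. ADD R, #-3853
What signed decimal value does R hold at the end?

29633

Start: R = -12352 = 1100111111000000.
R = -12352 + (-21134) = -33486; wraps to 32050 = 0111110100110010
R = −(32050) = -32050 = 1000001011001110
R = -32050 + (-3853) = -35903; wraps to 29633 = 0111001111000001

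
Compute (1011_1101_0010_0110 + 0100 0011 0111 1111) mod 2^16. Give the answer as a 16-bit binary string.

  1011110100100110
+ 0100001101111111
= 0000000010100101  (discard carry-out 1)

0000000010100101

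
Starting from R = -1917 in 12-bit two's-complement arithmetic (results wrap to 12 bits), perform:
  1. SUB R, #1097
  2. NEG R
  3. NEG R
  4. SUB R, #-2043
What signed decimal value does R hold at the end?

-971

Start: R = -1917 = 100010000011.
R = -1917 − 1097 = -3014; wraps to 1082 = 010000111010
R = −(1082) = -1082 = 101111000110
R = −(-1082) = 1082 = 010000111010
R = 1082 − (-2043) = 3125; wraps to -971 = 110000110101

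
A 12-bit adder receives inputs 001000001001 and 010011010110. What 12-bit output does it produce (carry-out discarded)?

  001000001001
+ 010011010110
= 011011011111

011011011111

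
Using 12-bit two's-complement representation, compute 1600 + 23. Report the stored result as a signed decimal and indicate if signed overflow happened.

1600 → 011001000000
23 → 000000010111
  011001000000
+ 000000010111
= 011001010111
Result 011001010111: MSB = 0 → value 1623.
Both addends are non-negative and so is the stored result: no signed overflow.

1623; no overflow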